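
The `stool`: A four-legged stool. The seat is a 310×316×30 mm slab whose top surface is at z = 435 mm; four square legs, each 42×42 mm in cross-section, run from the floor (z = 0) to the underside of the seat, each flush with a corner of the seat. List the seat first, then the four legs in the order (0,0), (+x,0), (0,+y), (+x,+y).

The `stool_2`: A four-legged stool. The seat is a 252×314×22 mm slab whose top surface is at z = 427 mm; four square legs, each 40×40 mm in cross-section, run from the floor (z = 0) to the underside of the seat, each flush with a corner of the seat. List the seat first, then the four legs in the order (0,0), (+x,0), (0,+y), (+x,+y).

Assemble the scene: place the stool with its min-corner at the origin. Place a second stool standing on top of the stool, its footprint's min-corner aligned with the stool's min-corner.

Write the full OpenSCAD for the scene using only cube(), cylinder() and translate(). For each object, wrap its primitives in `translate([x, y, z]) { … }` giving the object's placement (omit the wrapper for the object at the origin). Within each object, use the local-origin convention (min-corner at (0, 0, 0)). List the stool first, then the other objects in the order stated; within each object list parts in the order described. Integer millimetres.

translate([0, 0, 405]) cube([310, 316, 30]);
cube([42, 42, 405]);
translate([268, 0, 0]) cube([42, 42, 405]);
translate([0, 274, 0]) cube([42, 42, 405]);
translate([268, 274, 0]) cube([42, 42, 405]);
translate([0, 0, 435]) {
  translate([0, 0, 405]) cube([252, 314, 22]);
  cube([40, 40, 405]);
  translate([212, 0, 0]) cube([40, 40, 405]);
  translate([0, 274, 0]) cube([40, 40, 405]);
  translate([212, 274, 0]) cube([40, 40, 405]);
}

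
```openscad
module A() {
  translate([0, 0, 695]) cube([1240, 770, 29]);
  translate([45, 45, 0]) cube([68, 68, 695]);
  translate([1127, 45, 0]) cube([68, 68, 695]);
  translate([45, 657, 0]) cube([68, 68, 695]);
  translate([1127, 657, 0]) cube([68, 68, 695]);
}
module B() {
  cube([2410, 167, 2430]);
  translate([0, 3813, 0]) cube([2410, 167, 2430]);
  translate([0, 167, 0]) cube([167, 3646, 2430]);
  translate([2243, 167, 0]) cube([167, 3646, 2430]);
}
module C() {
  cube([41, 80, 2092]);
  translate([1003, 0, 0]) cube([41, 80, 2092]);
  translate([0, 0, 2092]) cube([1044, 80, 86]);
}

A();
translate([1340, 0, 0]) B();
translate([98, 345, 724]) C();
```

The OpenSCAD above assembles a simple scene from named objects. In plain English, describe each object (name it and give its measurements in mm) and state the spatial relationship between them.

A is a rectangular dining table. The top is 1240×770×29 mm with its upper surface at z = 724 mm. It stands on four 68×68 mm square legs, each inset 45 mm from the nearest pair of top edges, running from the floor to the underside of the top.

B is the wall frame of a small rectangular building: four walls, each 2430 mm tall and 167 mm thick, enclosing a footprint 2410 mm (x) by 3980 mm (y) outside-to-outside, with no floor or roof. The front and back walls (the −y and +y sides) span the full width; the two side walls fit between them.

C is a rectangular door frame: two vertical jambs of 41×80 mm section, 2092 mm tall, with a clear opening 962 mm wide between their inner faces. A header 86 mm tall and 80 mm deep lies on top of the jambs and spans the full outside width.

The house frame is on the floor beside the table on its +x side. The door frame is on top of the table, centred.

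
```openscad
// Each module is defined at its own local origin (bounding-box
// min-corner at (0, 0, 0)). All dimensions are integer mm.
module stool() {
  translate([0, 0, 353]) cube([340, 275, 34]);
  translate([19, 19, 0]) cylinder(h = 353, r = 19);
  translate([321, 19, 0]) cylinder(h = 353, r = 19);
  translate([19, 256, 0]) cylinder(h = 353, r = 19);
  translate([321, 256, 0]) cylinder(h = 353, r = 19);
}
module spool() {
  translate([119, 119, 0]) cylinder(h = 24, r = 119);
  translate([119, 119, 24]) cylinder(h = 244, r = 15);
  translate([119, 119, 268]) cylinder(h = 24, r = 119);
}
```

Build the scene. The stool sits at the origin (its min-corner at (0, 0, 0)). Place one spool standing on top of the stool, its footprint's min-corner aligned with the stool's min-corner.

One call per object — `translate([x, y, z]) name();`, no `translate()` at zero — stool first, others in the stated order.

stool();
translate([0, 0, 387]) spool();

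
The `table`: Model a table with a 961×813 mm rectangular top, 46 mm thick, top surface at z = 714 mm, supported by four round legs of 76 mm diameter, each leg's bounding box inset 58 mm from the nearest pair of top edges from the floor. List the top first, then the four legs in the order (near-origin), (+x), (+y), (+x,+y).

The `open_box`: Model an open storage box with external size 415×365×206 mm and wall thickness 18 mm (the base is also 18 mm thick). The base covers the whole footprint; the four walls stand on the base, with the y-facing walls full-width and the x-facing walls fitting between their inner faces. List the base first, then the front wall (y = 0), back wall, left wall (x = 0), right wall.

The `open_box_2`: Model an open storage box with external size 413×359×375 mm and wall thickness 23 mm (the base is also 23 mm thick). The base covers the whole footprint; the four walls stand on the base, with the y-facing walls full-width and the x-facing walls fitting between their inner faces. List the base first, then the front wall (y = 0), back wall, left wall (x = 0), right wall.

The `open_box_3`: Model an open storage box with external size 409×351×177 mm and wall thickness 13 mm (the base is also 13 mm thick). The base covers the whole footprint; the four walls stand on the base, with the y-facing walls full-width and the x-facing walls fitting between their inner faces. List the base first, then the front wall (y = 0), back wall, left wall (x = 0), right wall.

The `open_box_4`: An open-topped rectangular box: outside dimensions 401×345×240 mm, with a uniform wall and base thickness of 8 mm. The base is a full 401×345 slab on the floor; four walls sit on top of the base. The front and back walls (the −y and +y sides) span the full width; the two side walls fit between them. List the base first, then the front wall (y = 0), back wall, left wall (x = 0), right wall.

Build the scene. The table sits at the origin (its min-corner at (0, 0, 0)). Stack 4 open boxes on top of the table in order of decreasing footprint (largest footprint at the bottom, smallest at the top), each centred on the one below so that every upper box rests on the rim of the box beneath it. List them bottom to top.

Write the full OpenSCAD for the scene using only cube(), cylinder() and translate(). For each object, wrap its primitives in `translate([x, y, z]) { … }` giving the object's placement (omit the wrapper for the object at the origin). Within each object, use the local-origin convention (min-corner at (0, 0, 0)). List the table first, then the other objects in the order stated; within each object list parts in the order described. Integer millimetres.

translate([0, 0, 668]) cube([961, 813, 46]);
translate([96, 96, 0]) cylinder(h = 668, r = 38);
translate([865, 96, 0]) cylinder(h = 668, r = 38);
translate([96, 717, 0]) cylinder(h = 668, r = 38);
translate([865, 717, 0]) cylinder(h = 668, r = 38);
translate([273, 224, 714]) {
  cube([415, 365, 18]);
  translate([0, 0, 18]) cube([415, 18, 188]);
  translate([0, 347, 18]) cube([415, 18, 188]);
  translate([0, 18, 18]) cube([18, 329, 188]);
  translate([397, 18, 18]) cube([18, 329, 188]);
}
translate([274, 227, 920]) {
  cube([413, 359, 23]);
  translate([0, 0, 23]) cube([413, 23, 352]);
  translate([0, 336, 23]) cube([413, 23, 352]);
  translate([0, 23, 23]) cube([23, 313, 352]);
  translate([390, 23, 23]) cube([23, 313, 352]);
}
translate([276, 231, 1295]) {
  cube([409, 351, 13]);
  translate([0, 0, 13]) cube([409, 13, 164]);
  translate([0, 338, 13]) cube([409, 13, 164]);
  translate([0, 13, 13]) cube([13, 325, 164]);
  translate([396, 13, 13]) cube([13, 325, 164]);
}
translate([280, 234, 1472]) {
  cube([401, 345, 8]);
  translate([0, 0, 8]) cube([401, 8, 232]);
  translate([0, 337, 8]) cube([401, 8, 232]);
  translate([0, 8, 8]) cube([8, 329, 232]);
  translate([393, 8, 8]) cube([8, 329, 232]);
}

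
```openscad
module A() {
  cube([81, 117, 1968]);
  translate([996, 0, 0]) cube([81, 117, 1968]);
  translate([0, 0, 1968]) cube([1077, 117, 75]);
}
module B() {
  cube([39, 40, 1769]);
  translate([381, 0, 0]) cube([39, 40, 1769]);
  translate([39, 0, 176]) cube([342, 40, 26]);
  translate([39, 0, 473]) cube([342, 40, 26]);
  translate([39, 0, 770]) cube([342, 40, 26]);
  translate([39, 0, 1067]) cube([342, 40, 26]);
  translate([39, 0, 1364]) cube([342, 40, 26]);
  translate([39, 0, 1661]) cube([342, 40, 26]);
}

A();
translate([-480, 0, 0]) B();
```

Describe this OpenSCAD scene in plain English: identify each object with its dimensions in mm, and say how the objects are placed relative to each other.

A is a door frame. The clear opening is 915 mm wide and 1968 mm high. Two 81 mm wide jambs, 117 mm deep, stand either side of the opening from the floor to the top of the opening. A 75 mm thick head sits across the top of both jambs, spanning the full outside width of the frame.

B is a wooden ladder with two side rails of 39×40 mm section and 1769 mm height, set 420 mm apart overall. Between them run 6 rectangular rungs (40 mm deep, 26 mm thick), front faces flush with the rails' −y face. The bottom of the first rung is 176 mm above the floor and each subsequent rung is 297 mm higher than the one below.

The ladder is on the floor beside the door frame on its −x side.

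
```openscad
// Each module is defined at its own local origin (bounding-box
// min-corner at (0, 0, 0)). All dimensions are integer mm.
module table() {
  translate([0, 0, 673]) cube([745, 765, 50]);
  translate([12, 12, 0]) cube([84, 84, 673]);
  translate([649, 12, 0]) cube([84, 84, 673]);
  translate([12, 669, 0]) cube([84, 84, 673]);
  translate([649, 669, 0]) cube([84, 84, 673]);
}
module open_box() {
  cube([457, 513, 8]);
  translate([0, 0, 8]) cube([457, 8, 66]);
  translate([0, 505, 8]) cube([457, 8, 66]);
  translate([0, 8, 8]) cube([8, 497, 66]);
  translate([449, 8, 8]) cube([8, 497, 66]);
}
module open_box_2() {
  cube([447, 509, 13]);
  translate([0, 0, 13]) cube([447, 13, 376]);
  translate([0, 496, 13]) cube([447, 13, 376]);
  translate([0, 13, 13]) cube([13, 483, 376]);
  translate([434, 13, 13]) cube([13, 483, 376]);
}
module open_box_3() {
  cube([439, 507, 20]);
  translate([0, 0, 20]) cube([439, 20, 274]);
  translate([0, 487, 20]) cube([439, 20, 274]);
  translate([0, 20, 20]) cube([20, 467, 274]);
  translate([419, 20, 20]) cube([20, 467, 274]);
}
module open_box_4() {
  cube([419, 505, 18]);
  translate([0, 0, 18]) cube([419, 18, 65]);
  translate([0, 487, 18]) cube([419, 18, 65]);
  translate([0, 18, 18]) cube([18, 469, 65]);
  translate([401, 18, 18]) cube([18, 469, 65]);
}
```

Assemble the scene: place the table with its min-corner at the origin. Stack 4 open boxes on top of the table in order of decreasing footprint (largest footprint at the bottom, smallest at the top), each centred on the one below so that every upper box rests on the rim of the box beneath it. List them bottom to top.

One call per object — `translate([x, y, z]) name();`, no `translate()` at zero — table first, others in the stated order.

table();
translate([144, 126, 723]) open_box();
translate([149, 128, 797]) open_box_2();
translate([153, 129, 1186]) open_box_3();
translate([163, 130, 1480]) open_box_4();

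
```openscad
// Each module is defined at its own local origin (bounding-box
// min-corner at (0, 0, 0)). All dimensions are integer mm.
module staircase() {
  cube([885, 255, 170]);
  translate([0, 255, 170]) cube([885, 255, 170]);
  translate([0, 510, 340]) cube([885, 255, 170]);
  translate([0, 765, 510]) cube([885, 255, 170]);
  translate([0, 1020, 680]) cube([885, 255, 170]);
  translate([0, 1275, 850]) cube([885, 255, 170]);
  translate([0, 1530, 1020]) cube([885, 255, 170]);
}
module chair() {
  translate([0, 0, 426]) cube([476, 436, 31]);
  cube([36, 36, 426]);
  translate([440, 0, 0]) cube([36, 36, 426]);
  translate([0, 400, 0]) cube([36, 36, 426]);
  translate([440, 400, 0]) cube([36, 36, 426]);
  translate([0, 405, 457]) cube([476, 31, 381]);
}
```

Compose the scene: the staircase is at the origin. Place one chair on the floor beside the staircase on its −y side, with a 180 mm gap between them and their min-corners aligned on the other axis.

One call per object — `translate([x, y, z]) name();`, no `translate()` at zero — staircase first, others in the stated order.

staircase();
translate([0, -616, 0]) chair();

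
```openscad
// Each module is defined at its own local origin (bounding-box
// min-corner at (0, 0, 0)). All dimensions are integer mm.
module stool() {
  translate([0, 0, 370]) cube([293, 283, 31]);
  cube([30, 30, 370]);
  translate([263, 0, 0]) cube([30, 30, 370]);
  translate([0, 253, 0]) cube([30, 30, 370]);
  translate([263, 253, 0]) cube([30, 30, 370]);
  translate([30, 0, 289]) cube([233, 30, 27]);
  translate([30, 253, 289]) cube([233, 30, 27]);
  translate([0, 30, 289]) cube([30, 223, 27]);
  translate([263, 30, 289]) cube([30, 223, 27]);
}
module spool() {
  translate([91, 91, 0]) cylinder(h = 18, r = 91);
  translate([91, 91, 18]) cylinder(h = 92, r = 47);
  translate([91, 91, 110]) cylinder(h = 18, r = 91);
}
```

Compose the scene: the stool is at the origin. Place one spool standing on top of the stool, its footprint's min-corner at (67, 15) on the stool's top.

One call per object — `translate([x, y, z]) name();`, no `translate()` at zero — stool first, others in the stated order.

stool();
translate([67, 15, 401]) spool();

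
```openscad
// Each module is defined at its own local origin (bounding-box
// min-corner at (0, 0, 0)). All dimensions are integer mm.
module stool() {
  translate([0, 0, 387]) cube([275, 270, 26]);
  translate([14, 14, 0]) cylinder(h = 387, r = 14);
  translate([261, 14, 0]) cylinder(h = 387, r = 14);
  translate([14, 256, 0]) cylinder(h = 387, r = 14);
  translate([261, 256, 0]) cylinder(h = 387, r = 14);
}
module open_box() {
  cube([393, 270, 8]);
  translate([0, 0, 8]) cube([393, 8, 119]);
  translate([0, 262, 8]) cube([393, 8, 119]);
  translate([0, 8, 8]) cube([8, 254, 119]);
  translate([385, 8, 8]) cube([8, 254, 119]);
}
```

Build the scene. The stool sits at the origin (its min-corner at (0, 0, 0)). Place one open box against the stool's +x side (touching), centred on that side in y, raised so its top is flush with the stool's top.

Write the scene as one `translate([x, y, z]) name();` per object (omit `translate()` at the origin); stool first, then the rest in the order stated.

stool();
translate([275, 0, 286]) open_box();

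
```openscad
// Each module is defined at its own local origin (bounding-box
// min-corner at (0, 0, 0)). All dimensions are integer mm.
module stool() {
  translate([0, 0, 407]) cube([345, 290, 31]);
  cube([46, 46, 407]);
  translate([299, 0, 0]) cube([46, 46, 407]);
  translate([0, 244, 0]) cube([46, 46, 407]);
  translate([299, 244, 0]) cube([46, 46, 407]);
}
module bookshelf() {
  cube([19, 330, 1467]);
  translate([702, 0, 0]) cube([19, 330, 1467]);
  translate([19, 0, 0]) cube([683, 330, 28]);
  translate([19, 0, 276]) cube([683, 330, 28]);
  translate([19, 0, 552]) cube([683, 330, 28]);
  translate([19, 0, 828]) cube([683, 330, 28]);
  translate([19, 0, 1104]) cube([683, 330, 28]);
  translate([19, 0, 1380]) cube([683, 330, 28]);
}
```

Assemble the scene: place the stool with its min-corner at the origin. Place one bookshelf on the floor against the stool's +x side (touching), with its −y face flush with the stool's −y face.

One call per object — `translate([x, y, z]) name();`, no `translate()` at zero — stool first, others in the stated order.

stool();
translate([345, 0, 0]) bookshelf();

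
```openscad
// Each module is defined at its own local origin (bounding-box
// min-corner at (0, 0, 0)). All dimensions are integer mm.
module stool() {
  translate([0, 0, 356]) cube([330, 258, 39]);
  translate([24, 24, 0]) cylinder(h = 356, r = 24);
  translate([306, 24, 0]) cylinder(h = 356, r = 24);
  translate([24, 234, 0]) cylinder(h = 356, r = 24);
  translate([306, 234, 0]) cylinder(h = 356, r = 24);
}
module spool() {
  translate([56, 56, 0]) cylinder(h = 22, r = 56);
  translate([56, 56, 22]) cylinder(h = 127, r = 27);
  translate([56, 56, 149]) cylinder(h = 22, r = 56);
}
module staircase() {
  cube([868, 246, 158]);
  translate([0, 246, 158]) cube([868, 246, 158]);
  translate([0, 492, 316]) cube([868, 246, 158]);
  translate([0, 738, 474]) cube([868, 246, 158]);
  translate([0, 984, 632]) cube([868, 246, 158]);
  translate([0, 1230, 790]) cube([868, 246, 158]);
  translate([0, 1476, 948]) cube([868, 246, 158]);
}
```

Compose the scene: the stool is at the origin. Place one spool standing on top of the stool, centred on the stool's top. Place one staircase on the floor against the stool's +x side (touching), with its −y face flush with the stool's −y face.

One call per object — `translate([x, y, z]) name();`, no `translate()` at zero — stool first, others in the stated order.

stool();
translate([109, 73, 395]) spool();
translate([330, 0, 0]) staircase();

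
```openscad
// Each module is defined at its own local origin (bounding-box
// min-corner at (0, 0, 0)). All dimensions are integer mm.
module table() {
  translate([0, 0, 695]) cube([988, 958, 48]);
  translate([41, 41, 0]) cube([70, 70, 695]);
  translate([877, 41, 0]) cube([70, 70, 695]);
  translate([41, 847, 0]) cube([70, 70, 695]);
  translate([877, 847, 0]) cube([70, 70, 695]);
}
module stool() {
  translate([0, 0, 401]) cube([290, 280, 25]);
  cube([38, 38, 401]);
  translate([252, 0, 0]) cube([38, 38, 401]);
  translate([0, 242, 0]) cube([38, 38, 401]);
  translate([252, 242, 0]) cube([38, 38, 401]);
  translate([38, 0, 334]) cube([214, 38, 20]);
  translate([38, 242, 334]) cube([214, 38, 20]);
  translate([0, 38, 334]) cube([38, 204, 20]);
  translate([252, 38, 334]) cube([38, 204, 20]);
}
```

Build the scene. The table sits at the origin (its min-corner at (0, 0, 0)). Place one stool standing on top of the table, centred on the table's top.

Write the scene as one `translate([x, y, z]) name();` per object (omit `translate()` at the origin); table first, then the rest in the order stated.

table();
translate([349, 339, 743]) stool();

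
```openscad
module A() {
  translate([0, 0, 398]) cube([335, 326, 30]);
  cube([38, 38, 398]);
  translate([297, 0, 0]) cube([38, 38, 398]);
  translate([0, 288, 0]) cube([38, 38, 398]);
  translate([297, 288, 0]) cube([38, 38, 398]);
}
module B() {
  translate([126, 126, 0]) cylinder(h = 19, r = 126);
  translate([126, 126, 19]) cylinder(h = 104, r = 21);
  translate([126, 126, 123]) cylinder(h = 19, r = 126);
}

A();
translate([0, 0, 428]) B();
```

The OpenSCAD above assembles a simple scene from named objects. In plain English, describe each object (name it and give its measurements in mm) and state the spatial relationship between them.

A is a four-legged stool. The seat is a 335×326×30 mm slab whose top surface is at z = 428 mm; four square legs, each 38×38 mm in cross-section, run from the floor (z = 0) to the underside of the seat, each flush with a corner of the seat.

B is a spool: two coaxial disc flanges of radius 126 mm and thickness 19 mm, joined by a core cylinder of radius 21 mm and height 104 mm. The lower flange rests on z = 0 and the three cylinders share a vertical axis.

The spool is on top of the stool.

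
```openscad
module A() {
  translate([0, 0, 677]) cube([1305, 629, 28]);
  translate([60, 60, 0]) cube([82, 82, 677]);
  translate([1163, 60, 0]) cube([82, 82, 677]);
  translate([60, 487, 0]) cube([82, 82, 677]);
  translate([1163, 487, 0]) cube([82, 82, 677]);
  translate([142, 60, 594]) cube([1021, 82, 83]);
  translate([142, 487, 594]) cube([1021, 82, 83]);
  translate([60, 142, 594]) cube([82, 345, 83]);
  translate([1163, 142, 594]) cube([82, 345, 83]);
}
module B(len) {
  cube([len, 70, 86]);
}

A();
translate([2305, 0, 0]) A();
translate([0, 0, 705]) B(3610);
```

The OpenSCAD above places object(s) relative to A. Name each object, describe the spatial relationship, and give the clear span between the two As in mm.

Second table starts at x = 2305; first ends at x = 1305; clear span = 2305 − 1305 = 1000 mm.

A is a table. B is a beam. A beam spans the tops of two tables. The clear span between the two tables is 1000 mm.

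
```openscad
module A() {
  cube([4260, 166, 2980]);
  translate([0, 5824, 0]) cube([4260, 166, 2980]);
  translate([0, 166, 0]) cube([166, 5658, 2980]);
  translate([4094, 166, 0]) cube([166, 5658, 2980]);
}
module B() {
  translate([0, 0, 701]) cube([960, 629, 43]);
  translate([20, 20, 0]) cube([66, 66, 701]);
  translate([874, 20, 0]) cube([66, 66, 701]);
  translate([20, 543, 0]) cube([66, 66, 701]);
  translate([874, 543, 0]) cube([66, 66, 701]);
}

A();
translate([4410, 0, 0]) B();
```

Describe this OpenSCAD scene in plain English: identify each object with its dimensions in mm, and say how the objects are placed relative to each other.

A is the wall frame of a small rectangular building: four walls, each 2980 mm tall and 166 mm thick, enclosing a footprint 4260 mm (x) by 5990 mm (y) outside-to-outside, with no floor or roof. The front and back walls (the −y and +y sides) span the full width; the two side walls fit between them.

B is a table with a 960×629 mm rectangular top, 43 mm thick, top surface at z = 744 mm, supported by four 66×66 mm square legs, each inset 20 mm from the nearest pair of top edges, running from the floor.

The table is on the floor beside the house frame on its +x side.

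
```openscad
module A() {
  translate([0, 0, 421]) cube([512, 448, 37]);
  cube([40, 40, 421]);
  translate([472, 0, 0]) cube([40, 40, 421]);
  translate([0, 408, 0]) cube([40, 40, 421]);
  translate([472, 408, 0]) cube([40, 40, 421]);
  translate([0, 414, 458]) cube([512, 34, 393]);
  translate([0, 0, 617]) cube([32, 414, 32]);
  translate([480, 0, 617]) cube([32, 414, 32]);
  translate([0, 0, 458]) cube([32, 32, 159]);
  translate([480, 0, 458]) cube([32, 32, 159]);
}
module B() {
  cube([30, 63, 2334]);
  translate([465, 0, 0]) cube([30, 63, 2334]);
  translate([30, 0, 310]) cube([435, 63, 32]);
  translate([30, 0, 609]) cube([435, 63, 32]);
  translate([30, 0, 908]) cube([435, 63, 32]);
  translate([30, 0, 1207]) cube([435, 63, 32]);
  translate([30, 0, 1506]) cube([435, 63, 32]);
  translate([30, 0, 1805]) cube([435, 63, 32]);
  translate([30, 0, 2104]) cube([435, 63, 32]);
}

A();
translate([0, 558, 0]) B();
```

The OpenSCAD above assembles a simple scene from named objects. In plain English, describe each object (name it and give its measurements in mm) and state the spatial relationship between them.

A is a chair: 512×448 mm seat, 37 mm thick, top at z = 458 mm, on four 40 mm square corner legs flush with the seat edges. A 34 mm thick backrest slab spans the full seat width, extending 393 mm above the seat top, its back face flush with the seat's +y edge. Two armrests of 32×32 mm section run along each side from the seat's front edge to the front of the backrest, top faces 191 mm above the seat top and outer faces flush with the seat's x-edges; a 32×32 mm post under the front of each armrest stands on the seat at the front corner.

B is a wooden ladder with two side rails of 30×63 mm section and 2334 mm height, set 495 mm apart overall. Between them run 7 rectangular rungs (63 mm deep, 32 mm thick), front faces flush with the rails' −y face. The bottom of the first rung is 310 mm above the floor and each subsequent rung is 299 mm higher than the one below.

The ladder is on the floor beside the chair on its +y side.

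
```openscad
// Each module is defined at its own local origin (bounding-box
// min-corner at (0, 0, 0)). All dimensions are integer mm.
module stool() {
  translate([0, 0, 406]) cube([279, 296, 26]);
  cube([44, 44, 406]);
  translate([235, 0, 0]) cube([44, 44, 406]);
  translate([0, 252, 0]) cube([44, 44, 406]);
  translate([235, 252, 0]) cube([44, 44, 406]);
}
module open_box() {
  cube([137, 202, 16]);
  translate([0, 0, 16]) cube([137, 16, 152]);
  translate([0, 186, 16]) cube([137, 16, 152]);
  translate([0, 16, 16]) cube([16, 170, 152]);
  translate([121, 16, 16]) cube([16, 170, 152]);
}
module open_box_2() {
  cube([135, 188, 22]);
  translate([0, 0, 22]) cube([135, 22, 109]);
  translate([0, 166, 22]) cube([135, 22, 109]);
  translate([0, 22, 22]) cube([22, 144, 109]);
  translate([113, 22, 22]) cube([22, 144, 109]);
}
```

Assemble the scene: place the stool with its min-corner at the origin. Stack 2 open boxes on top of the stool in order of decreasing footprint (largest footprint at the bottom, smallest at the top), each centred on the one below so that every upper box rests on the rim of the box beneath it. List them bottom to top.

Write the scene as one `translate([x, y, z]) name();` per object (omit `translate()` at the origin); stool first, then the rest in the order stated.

stool();
translate([71, 47, 432]) open_box();
translate([72, 54, 600]) open_box_2();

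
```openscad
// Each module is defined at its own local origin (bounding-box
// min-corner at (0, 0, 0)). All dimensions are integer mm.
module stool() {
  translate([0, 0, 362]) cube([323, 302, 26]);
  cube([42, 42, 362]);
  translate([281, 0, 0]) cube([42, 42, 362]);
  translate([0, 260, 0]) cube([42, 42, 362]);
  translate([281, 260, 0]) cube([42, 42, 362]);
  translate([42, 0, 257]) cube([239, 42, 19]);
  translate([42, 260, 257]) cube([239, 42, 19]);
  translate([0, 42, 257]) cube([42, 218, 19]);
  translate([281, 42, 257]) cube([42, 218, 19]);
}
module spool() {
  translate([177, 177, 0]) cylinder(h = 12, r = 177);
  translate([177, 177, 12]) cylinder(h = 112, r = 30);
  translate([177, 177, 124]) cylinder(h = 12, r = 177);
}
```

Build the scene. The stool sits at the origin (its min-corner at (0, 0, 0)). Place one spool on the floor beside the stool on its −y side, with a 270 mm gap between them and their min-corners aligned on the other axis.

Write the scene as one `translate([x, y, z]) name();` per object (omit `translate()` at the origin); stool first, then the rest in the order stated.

stool();
translate([0, -624, 0]) spool();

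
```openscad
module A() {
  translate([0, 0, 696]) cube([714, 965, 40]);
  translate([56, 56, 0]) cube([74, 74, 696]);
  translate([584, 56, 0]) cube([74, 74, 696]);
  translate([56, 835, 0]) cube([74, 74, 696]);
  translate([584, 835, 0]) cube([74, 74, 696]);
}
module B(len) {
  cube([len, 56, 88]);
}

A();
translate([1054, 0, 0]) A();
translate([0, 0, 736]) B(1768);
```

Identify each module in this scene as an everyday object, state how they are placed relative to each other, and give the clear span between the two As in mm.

Second table starts at x = 1054; first ends at x = 714; clear span = 1054 − 714 = 340 mm.

A is a table. B is a beam. A beam spans the tops of two tables. The clear span between the two tables is 340 mm.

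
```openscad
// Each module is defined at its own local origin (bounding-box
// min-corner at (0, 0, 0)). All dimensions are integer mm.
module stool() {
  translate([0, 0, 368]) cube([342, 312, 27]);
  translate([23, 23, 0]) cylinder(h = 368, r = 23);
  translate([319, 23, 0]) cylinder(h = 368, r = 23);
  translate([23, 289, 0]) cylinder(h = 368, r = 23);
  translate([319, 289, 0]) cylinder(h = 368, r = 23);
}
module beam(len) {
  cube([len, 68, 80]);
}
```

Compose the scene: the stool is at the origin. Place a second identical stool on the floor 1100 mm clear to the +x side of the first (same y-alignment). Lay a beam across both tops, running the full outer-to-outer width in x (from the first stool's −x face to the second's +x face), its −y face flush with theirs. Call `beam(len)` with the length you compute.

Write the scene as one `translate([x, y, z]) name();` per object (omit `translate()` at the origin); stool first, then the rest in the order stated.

stool();
translate([1442, 0, 0]) stool();
translate([0, 0, 395]) beam(1784);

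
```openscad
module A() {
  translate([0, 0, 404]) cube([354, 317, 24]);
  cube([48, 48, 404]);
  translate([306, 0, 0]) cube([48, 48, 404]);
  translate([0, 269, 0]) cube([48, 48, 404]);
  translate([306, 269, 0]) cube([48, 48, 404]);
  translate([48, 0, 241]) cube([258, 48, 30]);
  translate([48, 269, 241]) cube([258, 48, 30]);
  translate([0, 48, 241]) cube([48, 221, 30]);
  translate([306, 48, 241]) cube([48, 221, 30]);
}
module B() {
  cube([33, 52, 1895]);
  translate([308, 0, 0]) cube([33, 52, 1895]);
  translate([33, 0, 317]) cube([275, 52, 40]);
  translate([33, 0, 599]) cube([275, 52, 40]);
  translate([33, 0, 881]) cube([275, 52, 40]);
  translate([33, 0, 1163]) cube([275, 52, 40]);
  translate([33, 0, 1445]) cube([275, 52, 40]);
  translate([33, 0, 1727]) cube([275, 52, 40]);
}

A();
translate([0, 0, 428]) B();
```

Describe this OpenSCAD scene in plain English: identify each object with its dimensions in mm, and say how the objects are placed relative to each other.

A is a simple wooden stool: a rectangular seat 354 mm (x) by 317 mm (y), 24 mm thick, top face at z = 428 mm, on four square legs, each 48×48 mm in cross-section. The legs rest on z = 0, each flush with a corner of the seat. Four stretchers, 48 mm wide and 30 mm tall, connect adjacent legs with their undersides at z = 241 mm, each running between the inner faces of the legs it joins and aligned with the legs' outer faces on the other axis.

B is a straight ladder. Two 33×52 mm vertical rails, 1895 mm tall, stand 341 mm apart (outside-to-outside) with their front faces coplanar on the −y side. 6 rungs, each 52 mm deep and 40 mm tall, span between the inner faces of the rails, front faces flush with the rails. The lowest rung's underside is at z = 317 mm and rungs are spaced 282 mm apart (underside to underside).

The ladder is on top of the stool.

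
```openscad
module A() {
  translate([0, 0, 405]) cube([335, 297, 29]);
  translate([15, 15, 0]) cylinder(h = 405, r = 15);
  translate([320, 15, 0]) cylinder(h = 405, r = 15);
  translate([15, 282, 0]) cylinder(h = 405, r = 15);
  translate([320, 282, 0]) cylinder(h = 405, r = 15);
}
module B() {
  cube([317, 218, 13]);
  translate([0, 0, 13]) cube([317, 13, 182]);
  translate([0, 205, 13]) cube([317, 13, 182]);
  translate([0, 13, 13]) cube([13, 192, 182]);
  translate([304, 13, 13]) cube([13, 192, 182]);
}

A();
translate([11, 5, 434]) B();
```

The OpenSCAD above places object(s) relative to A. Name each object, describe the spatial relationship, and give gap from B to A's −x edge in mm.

The open box's min-x is at 11; the stool's min-x is 0; gap = 11 mm.

A is a stool. B is an open box. The open box is on top of the stool. The gap from the open box to the stool's −x edge is 11 mm.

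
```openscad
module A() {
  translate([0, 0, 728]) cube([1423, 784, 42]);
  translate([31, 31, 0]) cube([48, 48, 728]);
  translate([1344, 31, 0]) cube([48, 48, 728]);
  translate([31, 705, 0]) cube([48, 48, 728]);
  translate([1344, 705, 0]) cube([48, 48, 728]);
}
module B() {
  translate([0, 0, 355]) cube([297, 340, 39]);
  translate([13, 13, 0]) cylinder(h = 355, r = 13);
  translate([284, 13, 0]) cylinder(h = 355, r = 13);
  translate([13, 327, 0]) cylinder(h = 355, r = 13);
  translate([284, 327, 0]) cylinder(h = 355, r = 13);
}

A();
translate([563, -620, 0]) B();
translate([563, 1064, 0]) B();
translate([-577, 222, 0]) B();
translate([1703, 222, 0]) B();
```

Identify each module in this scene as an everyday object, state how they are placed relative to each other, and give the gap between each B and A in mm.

Each stool's nearest face is 280 mm from the table's bounding box.

A is a table. B is a stool. Four stools sit around the table at the −y, +y, −x, +x sides. The gap between each stool and the table is 280 mm.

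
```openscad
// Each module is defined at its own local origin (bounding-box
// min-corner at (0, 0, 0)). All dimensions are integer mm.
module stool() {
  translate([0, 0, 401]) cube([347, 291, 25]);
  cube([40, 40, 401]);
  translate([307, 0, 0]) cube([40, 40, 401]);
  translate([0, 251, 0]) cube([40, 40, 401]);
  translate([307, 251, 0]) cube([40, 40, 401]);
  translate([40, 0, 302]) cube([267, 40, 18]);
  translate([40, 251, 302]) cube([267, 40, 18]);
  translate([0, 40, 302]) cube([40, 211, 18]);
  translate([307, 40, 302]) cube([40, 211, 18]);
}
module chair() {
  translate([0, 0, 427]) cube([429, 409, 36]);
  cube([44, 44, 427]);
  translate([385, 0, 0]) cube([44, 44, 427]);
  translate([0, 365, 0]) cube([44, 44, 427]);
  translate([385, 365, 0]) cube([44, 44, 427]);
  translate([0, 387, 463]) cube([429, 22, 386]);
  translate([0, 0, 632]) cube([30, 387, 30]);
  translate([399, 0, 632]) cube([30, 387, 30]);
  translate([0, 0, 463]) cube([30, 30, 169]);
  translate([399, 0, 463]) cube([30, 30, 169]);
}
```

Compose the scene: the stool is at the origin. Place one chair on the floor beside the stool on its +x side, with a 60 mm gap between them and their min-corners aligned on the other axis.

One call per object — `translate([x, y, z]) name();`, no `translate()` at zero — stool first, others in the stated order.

stool();
translate([407, 0, 0]) chair();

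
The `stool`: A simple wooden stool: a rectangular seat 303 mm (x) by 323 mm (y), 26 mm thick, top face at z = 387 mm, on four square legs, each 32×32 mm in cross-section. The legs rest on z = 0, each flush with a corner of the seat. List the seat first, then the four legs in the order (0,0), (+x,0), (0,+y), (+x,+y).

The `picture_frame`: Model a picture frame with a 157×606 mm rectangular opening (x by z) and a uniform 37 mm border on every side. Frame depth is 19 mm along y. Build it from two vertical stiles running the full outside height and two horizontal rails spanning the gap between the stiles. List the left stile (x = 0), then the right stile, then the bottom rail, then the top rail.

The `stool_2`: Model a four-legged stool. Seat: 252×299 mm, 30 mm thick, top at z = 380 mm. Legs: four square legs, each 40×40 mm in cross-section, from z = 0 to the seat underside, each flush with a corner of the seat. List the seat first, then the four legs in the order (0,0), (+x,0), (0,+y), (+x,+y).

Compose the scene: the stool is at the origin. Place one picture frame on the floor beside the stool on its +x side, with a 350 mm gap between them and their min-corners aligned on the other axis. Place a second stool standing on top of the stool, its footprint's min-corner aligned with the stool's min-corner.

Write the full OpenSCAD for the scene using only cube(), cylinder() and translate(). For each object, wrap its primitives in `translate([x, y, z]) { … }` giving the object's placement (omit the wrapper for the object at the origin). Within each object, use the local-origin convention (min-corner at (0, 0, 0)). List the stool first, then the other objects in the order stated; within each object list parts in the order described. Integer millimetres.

translate([0, 0, 361]) cube([303, 323, 26]);
cube([32, 32, 361]);
translate([271, 0, 0]) cube([32, 32, 361]);
translate([0, 291, 0]) cube([32, 32, 361]);
translate([271, 291, 0]) cube([32, 32, 361]);
translate([653, 0, 0]) {
  cube([37, 19, 680]);
  translate([194, 0, 0]) cube([37, 19, 680]);
  translate([37, 0, 0]) cube([157, 19, 37]);
  translate([37, 0, 643]) cube([157, 19, 37]);
}
translate([0, 0, 387]) {
  translate([0, 0, 350]) cube([252, 299, 30]);
  cube([40, 40, 350]);
  translate([212, 0, 0]) cube([40, 40, 350]);
  translate([0, 259, 0]) cube([40, 40, 350]);
  translate([212, 259, 0]) cube([40, 40, 350]);
}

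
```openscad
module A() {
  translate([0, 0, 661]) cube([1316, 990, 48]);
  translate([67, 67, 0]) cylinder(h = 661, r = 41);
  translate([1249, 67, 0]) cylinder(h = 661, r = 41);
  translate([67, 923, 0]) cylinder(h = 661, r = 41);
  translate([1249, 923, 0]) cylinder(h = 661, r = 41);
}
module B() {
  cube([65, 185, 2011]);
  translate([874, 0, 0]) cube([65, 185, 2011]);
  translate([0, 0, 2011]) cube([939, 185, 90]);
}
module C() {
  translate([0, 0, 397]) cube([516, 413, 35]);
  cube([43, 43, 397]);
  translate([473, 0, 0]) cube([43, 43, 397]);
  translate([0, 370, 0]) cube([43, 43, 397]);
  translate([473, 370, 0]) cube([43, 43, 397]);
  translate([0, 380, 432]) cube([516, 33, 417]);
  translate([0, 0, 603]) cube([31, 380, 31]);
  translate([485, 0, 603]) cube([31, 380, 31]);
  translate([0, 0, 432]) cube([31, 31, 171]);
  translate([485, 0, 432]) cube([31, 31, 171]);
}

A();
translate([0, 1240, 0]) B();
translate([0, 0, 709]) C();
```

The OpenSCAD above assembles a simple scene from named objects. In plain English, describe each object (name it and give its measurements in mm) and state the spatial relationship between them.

A is a table with a 1316×990 mm rectangular top, 48 mm thick, top surface at z = 709 mm, supported by four round legs of 82 mm diameter, each leg's bounding box inset 26 mm from the nearest pair of top edges, running from the floor.

B is a rectangular door frame: two vertical jambs of 65×185 mm section, 2011 mm tall, with a clear opening 809 mm wide between their inner faces. A header 90 mm tall and 185 mm deep lies on top of the jambs and spans the full outside width.

C is a chair: 516×413 mm seat, 35 mm thick, top at z = 432 mm, on four 43 mm square corner legs flush with the seat edges. A 33 mm thick backrest slab spans the full seat width, extending 417 mm above the seat top, its back face flush with the seat's +y edge. Two armrests of 31×31 mm section run along each side from the seat's front edge to the front of the backrest, top faces 202 mm above the seat top and outer faces flush with the seat's x-edges; a 31×31 mm post under the front of each armrest stands on the seat at the front corner.

The door frame is on the floor beside the table on its +y side. The chair is on top of the table.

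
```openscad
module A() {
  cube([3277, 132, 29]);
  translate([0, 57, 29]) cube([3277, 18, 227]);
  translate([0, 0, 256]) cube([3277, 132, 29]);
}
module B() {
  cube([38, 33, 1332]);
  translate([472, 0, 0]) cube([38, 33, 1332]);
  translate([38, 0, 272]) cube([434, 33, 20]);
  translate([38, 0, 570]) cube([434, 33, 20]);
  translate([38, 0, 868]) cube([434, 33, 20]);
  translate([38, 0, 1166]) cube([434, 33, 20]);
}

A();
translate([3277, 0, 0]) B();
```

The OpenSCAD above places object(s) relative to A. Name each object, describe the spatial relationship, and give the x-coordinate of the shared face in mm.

A is an I-beam. B is a ladder. The ladder is against the I-beam's +x side, with their −y faces flush. The x-coordinate of the shared face is 3277 mm.

The I-beam's +x face and the ladder's −x face are both at x = 3277 mm.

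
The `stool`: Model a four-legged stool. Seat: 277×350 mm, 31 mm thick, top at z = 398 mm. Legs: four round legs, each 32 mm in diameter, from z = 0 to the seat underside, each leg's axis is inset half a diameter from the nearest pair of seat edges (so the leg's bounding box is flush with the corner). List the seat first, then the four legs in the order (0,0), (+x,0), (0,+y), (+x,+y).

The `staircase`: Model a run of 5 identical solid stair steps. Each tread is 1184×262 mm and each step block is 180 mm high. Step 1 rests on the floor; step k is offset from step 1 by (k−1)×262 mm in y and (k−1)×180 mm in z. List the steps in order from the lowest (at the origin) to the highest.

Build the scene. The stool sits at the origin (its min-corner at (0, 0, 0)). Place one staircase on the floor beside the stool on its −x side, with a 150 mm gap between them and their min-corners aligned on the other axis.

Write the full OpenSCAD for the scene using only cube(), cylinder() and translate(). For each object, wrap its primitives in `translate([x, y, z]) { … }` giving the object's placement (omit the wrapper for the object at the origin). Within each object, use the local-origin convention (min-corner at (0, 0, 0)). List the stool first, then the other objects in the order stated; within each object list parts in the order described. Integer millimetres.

translate([0, 0, 367]) cube([277, 350, 31]);
translate([16, 16, 0]) cylinder(h = 367, r = 16);
translate([261, 16, 0]) cylinder(h = 367, r = 16);
translate([16, 334, 0]) cylinder(h = 367, r = 16);
translate([261, 334, 0]) cylinder(h = 367, r = 16);
translate([-1334, 0, 0]) {
  cube([1184, 262, 180]);
  translate([0, 262, 180]) cube([1184, 262, 180]);
  translate([0, 524, 360]) cube([1184, 262, 180]);
  translate([0, 786, 540]) cube([1184, 262, 180]);
  translate([0, 1048, 720]) cube([1184, 262, 180]);
}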